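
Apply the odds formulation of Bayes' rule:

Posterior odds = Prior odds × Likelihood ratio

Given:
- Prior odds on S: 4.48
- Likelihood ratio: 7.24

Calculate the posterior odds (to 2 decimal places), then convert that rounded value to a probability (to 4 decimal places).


Step 1: Calculate posterior odds
Posterior odds = Prior odds × LR
               = 4.48 × 7.24
               = 32.44

Step 2: Convert to probability
P(S|E) = Posterior odds / (1 + Posterior odds)
       = 32.44 / (1 + 32.44)
       = 32.44 / 33.44
       = 0.9701

The evidence increased P(S) from 0.8175 to 0.9701.


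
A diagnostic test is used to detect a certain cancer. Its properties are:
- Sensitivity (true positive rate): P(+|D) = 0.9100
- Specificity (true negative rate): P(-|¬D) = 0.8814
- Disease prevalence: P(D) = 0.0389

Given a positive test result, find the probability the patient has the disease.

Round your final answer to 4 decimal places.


Let D = has disease, + = positive test

Given:
- P(D) = 0.0389 (prevalence)
- P(+|D) = 0.9100 (sensitivity)
- P(-|¬D) = 0.8814 (specificity)
- P(+|¬D) = 0.1186 (false positive rate = 1 - specificity)

Step 1: Find P(+)
P(+) = P(+|D)P(D) + P(+|¬D)P(¬D)
     = 0.9100 × 0.0389 + 0.1186 × 0.9611
     = 0.03539900 + 0.11398646
     = 0.14938546

Step 2: Apply Bayes' theorem for P(D|+)
P(D|+) = P(+|D)P(D) / P(+)
       = 0.03539900 / 0.14938546
       = 0.2370


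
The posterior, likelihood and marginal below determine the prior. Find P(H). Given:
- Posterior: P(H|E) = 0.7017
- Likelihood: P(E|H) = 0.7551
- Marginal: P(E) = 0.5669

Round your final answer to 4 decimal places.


From Bayes' theorem: P(H|E) = P(E|H) × P(H) / P(E)

Rearranging for P(H):
P(H) = P(H|E) × P(E) / P(E|H)
     = 0.7017 × 0.5669 / 0.7551
     = 0.39779373 / 0.7551
     = 0.5268


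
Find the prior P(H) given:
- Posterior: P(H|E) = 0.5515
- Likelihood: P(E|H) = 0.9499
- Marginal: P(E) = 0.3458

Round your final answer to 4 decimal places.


From Bayes' theorem: P(H|E) = P(E|H) × P(H) / P(E)

Rearranging for P(H):
P(H) = P(H|E) × P(E) / P(E|H)
     = 0.5515 × 0.3458 / 0.9499
     = 0.19070870 / 0.9499
     = 0.2008


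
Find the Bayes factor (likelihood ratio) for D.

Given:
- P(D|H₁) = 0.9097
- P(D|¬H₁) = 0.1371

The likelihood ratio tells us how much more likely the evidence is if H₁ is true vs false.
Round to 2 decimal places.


Likelihood Ratio (LR) = P(D|H₁) / P(D|¬H₁)

LR = 0.9097 / 0.1371
   = 6.64

The evidence is 6.64 times more likely if H₁ is true than if H₁ is false.
LR > 1, so observing D raises the odds in favor of H₁.


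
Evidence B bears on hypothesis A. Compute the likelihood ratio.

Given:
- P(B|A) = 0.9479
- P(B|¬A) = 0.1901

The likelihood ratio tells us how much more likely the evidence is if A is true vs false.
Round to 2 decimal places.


Likelihood Ratio (LR) = P(B|A) / P(B|¬A)

LR = 0.9479 / 0.1901
   = 4.99

The evidence is 4.99 times more likely if A is true than if A is false.
Since LR > 1, the evidence supports A over ¬A.


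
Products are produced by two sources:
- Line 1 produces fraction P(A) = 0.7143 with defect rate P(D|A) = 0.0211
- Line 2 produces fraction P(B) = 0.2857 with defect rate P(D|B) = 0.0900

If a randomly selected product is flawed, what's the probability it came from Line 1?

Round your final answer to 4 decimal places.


Let A = from Line 1, D = flawed

Given:
- P(A) = 0.7143, P(B) = 0.2857
- P(D|A) = 0.0211, P(D|B) = 0.0900

Step 1: Find P(D)
P(D) = P(D|A)P(A) + P(D|B)P(B)
     = 0.0211 × 0.7143 + 0.0900 × 0.2857
     = 0.01507173 + 0.02571300
     = 0.04078473

Step 2: Apply Bayes' theorem
P(A|D) = P(D|A)P(A) / P(D)
       = 0.01507173 / 0.04078473
       = 0.3695


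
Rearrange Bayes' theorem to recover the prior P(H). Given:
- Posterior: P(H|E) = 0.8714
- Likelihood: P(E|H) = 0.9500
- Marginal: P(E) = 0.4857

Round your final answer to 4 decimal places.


From Bayes' theorem: P(H|E) = P(E|H) × P(H) / P(E)

Rearranging for P(H):
P(H) = P(H|E) × P(E) / P(E|H)
     = 0.8714 × 0.4857 / 0.9500
     = 0.42323898 / 0.9500
     = 0.4455


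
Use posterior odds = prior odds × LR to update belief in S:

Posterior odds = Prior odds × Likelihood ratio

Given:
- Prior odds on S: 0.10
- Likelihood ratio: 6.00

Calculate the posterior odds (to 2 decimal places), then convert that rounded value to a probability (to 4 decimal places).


Step 1: Calculate posterior odds
Posterior odds = Prior odds × LR
               = 0.10 × 6.00
               = 0.60

Step 2: Convert to probability
P(S|E) = Posterior odds / (1 + Posterior odds)
       = 0.60 / (1 + 0.60)
       = 0.60 / 1.60
       = 0.3750

The evidence increased P(S) from 0.0909 to 0.3750.


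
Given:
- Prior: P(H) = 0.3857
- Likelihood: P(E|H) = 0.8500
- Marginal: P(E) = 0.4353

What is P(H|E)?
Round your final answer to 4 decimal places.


Using Bayes' theorem:

P(H|E) = P(E|H) × P(H) / P(E)
       = 0.8500 × 0.3857 / 0.4353
       = 0.32784500 / 0.4353
       = 0.7531

The evidence strengthens our belief in H.
Prior: 0.3857 → Posterior: 0.7531


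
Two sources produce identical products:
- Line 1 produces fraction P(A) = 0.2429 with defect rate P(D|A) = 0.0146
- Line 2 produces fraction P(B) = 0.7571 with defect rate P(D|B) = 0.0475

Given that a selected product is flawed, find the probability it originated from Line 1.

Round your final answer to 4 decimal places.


Let A = from Line 1, D = flawed

Given:
- P(A) = 0.2429, P(B) = 0.7571
- P(D|A) = 0.0146, P(D|B) = 0.0475

Step 1: Find P(D)
P(D) = P(D|A)P(A) + P(D|B)P(B)
     = 0.0146 × 0.2429 + 0.0475 × 0.7571
     = 0.00354634 + 0.03596225
     = 0.03950859

Step 2: Apply Bayes' theorem
P(A|D) = P(D|A)P(A) / P(D)
       = 0.00354634 / 0.03950859
       = 0.0898


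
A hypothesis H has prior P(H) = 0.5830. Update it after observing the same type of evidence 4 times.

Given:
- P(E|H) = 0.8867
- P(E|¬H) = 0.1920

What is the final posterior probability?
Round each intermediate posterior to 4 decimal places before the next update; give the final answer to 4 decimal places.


Sequential Bayesian updating:

Initial prior: P(H) = 0.5830

Update 1:
  P(E) = 0.8867 × 0.5830 + 0.1920 × 0.4170 = 0.51694610 + 0.08006400 = 0.59701010
  P(H|E) = 0.51694610 / 0.59701010 = 0.8659

Update 2:
  P(E) = 0.8867 × 0.8659 + 0.1920 × 0.1341 = 0.76779353 + 0.02574720 = 0.79354073
  P(H|E) = 0.76779353 / 0.79354073 = 0.9676

Update 3:
  P(E) = 0.8867 × 0.9676 + 0.1920 × 0.0324 = 0.85797092 + 0.00622080 = 0.86419172
  P(H|E) = 0.85797092 / 0.86419172 = 0.9928

Update 4:
  P(E) = 0.8867 × 0.9928 + 0.1920 × 0.0072 = 0.88031576 + 0.00138240 = 0.88169816
  P(H|E) = 0.88031576 / 0.88169816 = 0.9984

Final posterior: 0.9984


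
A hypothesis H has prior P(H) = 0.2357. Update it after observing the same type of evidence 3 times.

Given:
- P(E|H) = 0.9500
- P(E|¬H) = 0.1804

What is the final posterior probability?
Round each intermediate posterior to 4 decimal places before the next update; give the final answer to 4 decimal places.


Sequential Bayesian updating:

Initial prior: P(H) = 0.2357

Update 1:
  P(E) = 0.9500 × 0.2357 + 0.1804 × 0.7643 = 0.22391500 + 0.13787972 = 0.36179472
  P(H|E) = 0.22391500 / 0.36179472 = 0.6189

Update 2:
  P(E) = 0.9500 × 0.6189 + 0.1804 × 0.3811 = 0.58795500 + 0.06875044 = 0.65670544
  P(H|E) = 0.58795500 / 0.65670544 = 0.8953

Update 3:
  P(E) = 0.9500 × 0.8953 + 0.1804 × 0.1047 = 0.85053500 + 0.01888788 = 0.86942288
  P(H|E) = 0.85053500 / 0.86942288 = 0.9783

Final posterior: 0.9783


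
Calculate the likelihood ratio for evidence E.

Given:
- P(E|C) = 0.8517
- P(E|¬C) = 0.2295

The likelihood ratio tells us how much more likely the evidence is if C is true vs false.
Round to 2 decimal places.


Likelihood Ratio (LR) = P(E|C) / P(E|¬C)

LR = 0.8517 / 0.2295
   = 3.71

The evidence is 3.71 times more likely if C is true than if C is false.
Because LR exceeds 1, E is evidence for C.


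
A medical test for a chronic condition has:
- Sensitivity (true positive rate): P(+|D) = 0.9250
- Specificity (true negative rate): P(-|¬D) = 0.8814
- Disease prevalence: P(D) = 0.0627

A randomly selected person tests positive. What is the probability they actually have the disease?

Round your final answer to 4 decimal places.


Let D = has disease, + = positive test

Given:
- P(D) = 0.0627 (prevalence)
- P(+|D) = 0.9250 (sensitivity)
- P(-|¬D) = 0.8814 (specificity)
- P(+|¬D) = 0.1186 (false positive rate = 1 - specificity)

Step 1: Find P(+)
P(+) = P(+|D)P(D) + P(+|¬D)P(¬D)
     = 0.9250 × 0.0627 + 0.1186 × 0.9373
     = 0.05799750 + 0.11116378
     = 0.16916128

Step 2: Apply Bayes' theorem for P(D|+)
P(D|+) = P(+|D)P(D) / P(+)
       = 0.05799750 / 0.16916128
       = 0.3429


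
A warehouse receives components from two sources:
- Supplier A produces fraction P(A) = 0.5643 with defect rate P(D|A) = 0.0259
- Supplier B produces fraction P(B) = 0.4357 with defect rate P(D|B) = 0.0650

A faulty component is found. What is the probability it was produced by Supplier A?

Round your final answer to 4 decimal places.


Let A = from Supplier A, D = faulty

Given:
- P(A) = 0.5643, P(B) = 0.4357
- P(D|A) = 0.0259, P(D|B) = 0.0650

Step 1: Find P(D)
P(D) = P(D|A)P(A) + P(D|B)P(B)
     = 0.0259 × 0.5643 + 0.0650 × 0.4357
     = 0.01461537 + 0.02832050
     = 0.04293587

Step 2: Apply Bayes' theorem
P(A|D) = P(D|A)P(A) / P(D)
       = 0.01461537 / 0.04293587
       = 0.3404


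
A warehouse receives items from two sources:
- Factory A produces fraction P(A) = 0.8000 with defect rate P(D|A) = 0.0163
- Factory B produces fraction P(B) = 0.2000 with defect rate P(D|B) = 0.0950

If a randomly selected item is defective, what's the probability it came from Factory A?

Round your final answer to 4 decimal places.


Let A = from Factory A, D = defective

Given:
- P(A) = 0.8000, P(B) = 0.2000
- P(D|A) = 0.0163, P(D|B) = 0.0950

Step 1: Find P(D)
P(D) = P(D|A)P(A) + P(D|B)P(B)
     = 0.0163 × 0.8000 + 0.0950 × 0.2000
     = 0.01304000 + 0.01900000
     = 0.03204000

Step 2: Apply Bayes' theorem
P(A|D) = P(D|A)P(A) / P(D)
       = 0.01304000 / 0.03204000
       = 0.4070


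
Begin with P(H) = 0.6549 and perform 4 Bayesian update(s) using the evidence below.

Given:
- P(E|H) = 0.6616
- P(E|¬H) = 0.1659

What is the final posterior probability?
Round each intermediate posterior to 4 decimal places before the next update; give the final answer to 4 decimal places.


Sequential Bayesian updating:

Initial prior: P(H) = 0.6549

Update 1:
  P(E) = 0.6616 × 0.6549 + 0.1659 × 0.3451 = 0.43328184 + 0.05725209 = 0.49053393
  P(H|E) = 0.43328184 / 0.49053393 = 0.8833

Update 2:
  P(E) = 0.6616 × 0.8833 + 0.1659 × 0.1167 = 0.58439128 + 0.01936053 = 0.60375181
  P(H|E) = 0.58439128 / 0.60375181 = 0.9679

Update 3:
  P(E) = 0.6616 × 0.9679 + 0.1659 × 0.0321 = 0.64036264 + 0.00532539 = 0.64568803
  P(H|E) = 0.64036264 / 0.64568803 = 0.9918

Update 4:
  P(E) = 0.6616 × 0.9918 + 0.1659 × 0.0082 = 0.65617488 + 0.00136038 = 0.65753526
  P(H|E) = 0.65617488 / 0.65753526 = 0.9979

Final posterior: 0.9979


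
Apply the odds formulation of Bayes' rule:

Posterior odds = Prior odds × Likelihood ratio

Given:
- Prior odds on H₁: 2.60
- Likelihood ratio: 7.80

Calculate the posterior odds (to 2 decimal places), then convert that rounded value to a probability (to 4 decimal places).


Step 1: Calculate posterior odds
Posterior odds = Prior odds × LR
               = 2.60 × 7.80
               = 20.28

Step 2: Convert to probability
P(H₁|E) = Posterior odds / (1 + Posterior odds)
       = 20.28 / (1 + 20.28)
       = 20.28 / 21.28
       = 0.9530

The evidence increased P(H₁) from 0.7222 to 0.9530.


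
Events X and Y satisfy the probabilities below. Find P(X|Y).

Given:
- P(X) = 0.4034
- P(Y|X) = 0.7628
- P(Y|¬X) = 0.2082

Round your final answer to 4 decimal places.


Bayes' theorem: P(X|Y) = P(Y|X) × P(X) / P(Y)

Step 1: Calculate P(Y) using law of total probability
P(Y) = P(Y|X)P(X) + P(Y|¬X)P(¬X)
     = 0.7628 × 0.4034 + 0.2082 × 0.5966
     = 0.30771352 + 0.12421212
     = 0.43192564

Step 2: Apply Bayes' theorem
P(X|Y) = P(Y|X) × P(X) / P(Y)
       = 0.30771352 / 0.43192564
       = 0.7124


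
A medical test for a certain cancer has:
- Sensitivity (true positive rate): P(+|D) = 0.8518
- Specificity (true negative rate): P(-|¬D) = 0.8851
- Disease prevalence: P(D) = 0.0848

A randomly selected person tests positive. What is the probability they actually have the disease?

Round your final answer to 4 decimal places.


Let D = has disease, + = positive test

Given:
- P(D) = 0.0848 (prevalence)
- P(+|D) = 0.8518 (sensitivity)
- P(-|¬D) = 0.8851 (specificity)
- P(+|¬D) = 0.1149 (false positive rate = 1 - specificity)

Step 1: Find P(+)
P(+) = P(+|D)P(D) + P(+|¬D)P(¬D)
     = 0.8518 × 0.0848 + 0.1149 × 0.9152
     = 0.07223264 + 0.10515648
     = 0.17738912

Step 2: Apply Bayes' theorem for P(D|+)
P(D|+) = P(+|D)P(D) / P(+)
       = 0.07223264 / 0.17738912
       = 0.4072


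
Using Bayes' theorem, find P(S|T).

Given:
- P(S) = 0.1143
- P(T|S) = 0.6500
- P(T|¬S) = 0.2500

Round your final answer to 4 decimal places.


Bayes' theorem: P(S|T) = P(T|S) × P(S) / P(T)

Step 1: Calculate P(T) using law of total probability
P(T) = P(T|S)P(S) + P(T|¬S)P(¬S)
     = 0.6500 × 0.1143 + 0.2500 × 0.8857
     = 0.07429500 + 0.22142500
     = 0.29572000

Step 2: Apply Bayes' theorem
P(S|T) = P(T|S) × P(S) / P(T)
       = 0.07429500 / 0.29572000
       = 0.2512


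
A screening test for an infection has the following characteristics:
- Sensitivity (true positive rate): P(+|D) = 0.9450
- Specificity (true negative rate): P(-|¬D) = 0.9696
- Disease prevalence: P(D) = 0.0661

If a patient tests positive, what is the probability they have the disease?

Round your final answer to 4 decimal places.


Let D = has disease, + = positive test

Given:
- P(D) = 0.0661 (prevalence)
- P(+|D) = 0.9450 (sensitivity)
- P(-|¬D) = 0.9696 (specificity)
- P(+|¬D) = 0.0304 (false positive rate = 1 - specificity)

Step 1: Find P(+)
P(+) = P(+|D)P(D) + P(+|¬D)P(¬D)
     = 0.9450 × 0.0661 + 0.0304 × 0.9339
     = 0.06246450 + 0.02839056
     = 0.09085506

Step 2: Apply Bayes' theorem for P(D|+)
P(D|+) = P(+|D)P(D) / P(+)
       = 0.06246450 / 0.09085506
       = 0.6875


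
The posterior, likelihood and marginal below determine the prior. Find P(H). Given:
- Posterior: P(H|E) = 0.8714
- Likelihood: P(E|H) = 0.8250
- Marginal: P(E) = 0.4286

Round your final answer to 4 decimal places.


From Bayes' theorem: P(H|E) = P(E|H) × P(H) / P(E)

Rearranging for P(H):
P(H) = P(H|E) × P(E) / P(E|H)
     = 0.8714 × 0.4286 / 0.8250
     = 0.37348204 / 0.8250
     = 0.4527


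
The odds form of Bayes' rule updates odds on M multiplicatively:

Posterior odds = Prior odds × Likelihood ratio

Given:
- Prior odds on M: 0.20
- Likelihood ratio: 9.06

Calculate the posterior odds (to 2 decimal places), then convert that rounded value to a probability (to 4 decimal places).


Step 1: Calculate posterior odds
Posterior odds = Prior odds × LR
               = 0.20 × 9.06
               = 1.81

Step 2: Convert to probability
P(M|E) = Posterior odds / (1 + Posterior odds)
       = 1.81 / (1 + 1.81)
       = 1.81 / 2.81
       = 0.6441

The evidence increased P(M) from 0.1667 to 0.6441.


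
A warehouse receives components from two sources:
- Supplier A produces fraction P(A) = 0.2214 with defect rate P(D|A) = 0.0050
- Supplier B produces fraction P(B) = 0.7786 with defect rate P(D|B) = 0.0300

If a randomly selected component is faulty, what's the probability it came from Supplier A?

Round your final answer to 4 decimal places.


Let A = from Supplier A, D = faulty

Given:
- P(A) = 0.2214, P(B) = 0.7786
- P(D|A) = 0.0050, P(D|B) = 0.0300

Step 1: Find P(D)
P(D) = P(D|A)P(A) + P(D|B)P(B)
     = 0.0050 × 0.2214 + 0.0300 × 0.7786
     = 0.00110700 + 0.02335800
     = 0.02446500

Step 2: Apply Bayes' theorem
P(A|D) = P(D|A)P(A) / P(D)
       = 0.00110700 / 0.02446500
       = 0.0452


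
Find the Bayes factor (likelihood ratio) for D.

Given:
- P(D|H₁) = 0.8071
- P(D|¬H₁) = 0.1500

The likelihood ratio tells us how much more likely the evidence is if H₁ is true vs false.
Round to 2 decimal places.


Likelihood Ratio (LR) = P(D|H₁) / P(D|¬H₁)

LR = 0.8071 / 0.1500
   = 5.38

The evidence is 5.38 times more likely if H₁ is true than if H₁ is false.
Since LR > 1, the evidence supports H₁ over ¬H₁.


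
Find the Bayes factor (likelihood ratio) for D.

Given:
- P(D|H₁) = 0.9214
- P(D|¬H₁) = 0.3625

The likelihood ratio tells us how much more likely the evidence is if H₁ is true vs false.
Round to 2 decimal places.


Likelihood Ratio (LR) = P(D|H₁) / P(D|¬H₁)

LR = 0.9214 / 0.3625
   = 2.54

The evidence is 2.54 times more likely if H₁ is true than if H₁ is false.
Because LR exceeds 1, D is evidence for H₁.


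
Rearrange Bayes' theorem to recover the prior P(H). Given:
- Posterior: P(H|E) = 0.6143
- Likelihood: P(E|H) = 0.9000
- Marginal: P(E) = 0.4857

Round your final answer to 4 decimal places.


From Bayes' theorem: P(H|E) = P(E|H) × P(H) / P(E)

Rearranging for P(H):
P(H) = P(H|E) × P(E) / P(E|H)
     = 0.6143 × 0.4857 / 0.9000
     = 0.29836551 / 0.9000
     = 0.3315


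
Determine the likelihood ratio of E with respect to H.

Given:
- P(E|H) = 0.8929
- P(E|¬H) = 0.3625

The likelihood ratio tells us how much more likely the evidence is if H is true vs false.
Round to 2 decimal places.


Likelihood Ratio (LR) = P(E|H) / P(E|¬H)

LR = 0.8929 / 0.3625
   = 2.46

The evidence is 2.46 times more likely if H is true than if H is false.
Since LR > 1, the evidence supports H over ¬H.


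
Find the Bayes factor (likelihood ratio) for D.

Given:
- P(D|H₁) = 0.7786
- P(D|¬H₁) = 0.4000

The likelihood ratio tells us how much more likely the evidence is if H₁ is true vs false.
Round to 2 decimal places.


Likelihood Ratio (LR) = P(D|H₁) / P(D|¬H₁)

LR = 0.7786 / 0.4000
   = 1.95

The evidence is 1.95 times more likely if H₁ is true than if H₁ is false.
Since LR > 1, the evidence supports H₁ over ¬H₁.


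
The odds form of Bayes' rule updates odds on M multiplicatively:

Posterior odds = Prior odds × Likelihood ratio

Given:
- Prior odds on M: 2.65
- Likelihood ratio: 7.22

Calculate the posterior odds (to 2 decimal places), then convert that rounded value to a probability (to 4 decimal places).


Step 1: Calculate posterior odds
Posterior odds = Prior odds × LR
               = 2.65 × 7.22
               = 19.13

Step 2: Convert to probability
P(M|E) = Posterior odds / (1 + Posterior odds)
       = 19.13 / (1 + 19.13)
       = 19.13 / 20.13
       = 0.9503

The evidence increased P(M) from 0.7260 to 0.9503.


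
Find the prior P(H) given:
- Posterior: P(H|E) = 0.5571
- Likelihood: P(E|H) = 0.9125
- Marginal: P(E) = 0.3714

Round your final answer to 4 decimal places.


From Bayes' theorem: P(H|E) = P(E|H) × P(H) / P(E)

Rearranging for P(H):
P(H) = P(H|E) × P(E) / P(E|H)
     = 0.5571 × 0.3714 / 0.9125
     = 0.20690694 / 0.9125
     = 0.2267


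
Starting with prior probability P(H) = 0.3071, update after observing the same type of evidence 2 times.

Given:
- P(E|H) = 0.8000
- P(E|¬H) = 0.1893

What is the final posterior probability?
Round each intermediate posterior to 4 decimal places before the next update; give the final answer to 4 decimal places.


Sequential Bayesian updating:

Initial prior: P(H) = 0.3071

Update 1:
  P(E) = 0.8000 × 0.3071 + 0.1893 × 0.6929 = 0.24568000 + 0.13116597 = 0.37684597
  P(H|E) = 0.24568000 / 0.37684597 = 0.6519

Update 2:
  P(E) = 0.8000 × 0.6519 + 0.1893 × 0.3481 = 0.52152000 + 0.06589533 = 0.58741533
  P(H|E) = 0.52152000 / 0.58741533 = 0.8878

Final posterior: 0.8878


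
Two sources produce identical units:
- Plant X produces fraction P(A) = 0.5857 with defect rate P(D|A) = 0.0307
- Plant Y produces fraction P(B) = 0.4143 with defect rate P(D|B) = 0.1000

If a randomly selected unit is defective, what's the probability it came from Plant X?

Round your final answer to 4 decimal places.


Let A = from Plant X, D = defective

Given:
- P(A) = 0.5857, P(B) = 0.4143
- P(D|A) = 0.0307, P(D|B) = 0.1000

Step 1: Find P(D)
P(D) = P(D|A)P(A) + P(D|B)P(B)
     = 0.0307 × 0.5857 + 0.1000 × 0.4143
     = 0.01798099 + 0.04143000
     = 0.05941099

Step 2: Apply Bayes' theorem
P(A|D) = P(D|A)P(A) / P(D)
       = 0.01798099 / 0.05941099
       = 0.3027


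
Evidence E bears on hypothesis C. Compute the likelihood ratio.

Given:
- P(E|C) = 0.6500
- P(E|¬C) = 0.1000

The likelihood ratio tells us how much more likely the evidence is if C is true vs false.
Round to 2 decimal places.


Likelihood Ratio (LR) = P(E|C) / P(E|¬C)

LR = 0.6500 / 0.1000
   = 6.50

The evidence is 6.50 times more likely if C is true than if C is false.
Because LR exceeds 1, E is evidence for C.


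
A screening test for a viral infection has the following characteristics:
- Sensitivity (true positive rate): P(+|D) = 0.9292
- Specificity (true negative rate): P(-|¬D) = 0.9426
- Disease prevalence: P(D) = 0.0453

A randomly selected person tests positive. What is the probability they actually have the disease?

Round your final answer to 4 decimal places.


Let D = has disease, + = positive test

Given:
- P(D) = 0.0453 (prevalence)
- P(+|D) = 0.9292 (sensitivity)
- P(-|¬D) = 0.9426 (specificity)
- P(+|¬D) = 0.0574 (false positive rate = 1 - specificity)

Step 1: Find P(+)
P(+) = P(+|D)P(D) + P(+|¬D)P(¬D)
     = 0.9292 × 0.0453 + 0.0574 × 0.9547
     = 0.04209276 + 0.05479978
     = 0.09689254

Step 2: Apply Bayes' theorem for P(D|+)
P(D|+) = P(+|D)P(D) / P(+)
       = 0.04209276 / 0.09689254
       = 0.4344


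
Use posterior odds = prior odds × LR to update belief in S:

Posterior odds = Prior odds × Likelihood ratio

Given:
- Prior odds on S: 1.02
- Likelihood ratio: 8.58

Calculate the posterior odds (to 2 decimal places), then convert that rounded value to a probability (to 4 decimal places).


Step 1: Calculate posterior odds
Posterior odds = Prior odds × LR
               = 1.02 × 8.58
               = 8.75

Step 2: Convert to probability
P(S|E) = Posterior odds / (1 + Posterior odds)
       = 8.75 / (1 + 8.75)
       = 8.75 / 9.75
       = 0.8974

The evidence increased P(S) from 0.5050 to 0.8974.


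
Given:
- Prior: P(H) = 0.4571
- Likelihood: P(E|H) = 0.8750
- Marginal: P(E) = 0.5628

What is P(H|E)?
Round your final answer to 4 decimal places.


Using Bayes' theorem:

P(H|E) = P(E|H) × P(H) / P(E)
       = 0.8750 × 0.4571 / 0.5628
       = 0.39996250 / 0.5628
       = 0.7107

The evidence strengthens our belief in H.
Prior: 0.4571 → Posterior: 0.7107


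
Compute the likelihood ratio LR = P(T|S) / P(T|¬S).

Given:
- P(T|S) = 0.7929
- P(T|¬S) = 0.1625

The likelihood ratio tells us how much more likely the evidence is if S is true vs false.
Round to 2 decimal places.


Likelihood Ratio (LR) = P(T|S) / P(T|¬S)

LR = 0.7929 / 0.1625
   = 4.88

The evidence is 4.88 times more likely if S is true than if S is false.
Since LR > 1, the evidence supports S over ¬S.


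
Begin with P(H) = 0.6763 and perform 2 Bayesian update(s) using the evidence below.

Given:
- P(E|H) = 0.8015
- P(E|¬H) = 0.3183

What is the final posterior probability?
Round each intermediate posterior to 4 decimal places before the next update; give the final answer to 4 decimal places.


Sequential Bayesian updating:

Initial prior: P(H) = 0.6763

Update 1:
  P(E) = 0.8015 × 0.6763 + 0.3183 × 0.3237 = 0.54205445 + 0.10303371 = 0.64508816
  P(H|E) = 0.54205445 / 0.64508816 = 0.8403

Update 2:
  P(E) = 0.8015 × 0.8403 + 0.3183 × 0.1597 = 0.67350045 + 0.05083251 = 0.72433296
  P(H|E) = 0.67350045 / 0.72433296 = 0.9298

Final posterior: 0.9298


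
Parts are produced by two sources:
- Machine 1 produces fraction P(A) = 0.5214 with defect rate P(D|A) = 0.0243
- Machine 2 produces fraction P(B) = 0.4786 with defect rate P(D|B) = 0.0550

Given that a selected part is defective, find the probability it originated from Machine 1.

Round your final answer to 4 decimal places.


Let A = from Machine 1, D = defective

Given:
- P(A) = 0.5214, P(B) = 0.4786
- P(D|A) = 0.0243, P(D|B) = 0.0550

Step 1: Find P(D)
P(D) = P(D|A)P(A) + P(D|B)P(B)
     = 0.0243 × 0.5214 + 0.0550 × 0.4786
     = 0.01267002 + 0.02632300
     = 0.03899302

Step 2: Apply Bayes' theorem
P(A|D) = P(D|A)P(A) / P(D)
       = 0.01267002 / 0.03899302
       = 0.3249


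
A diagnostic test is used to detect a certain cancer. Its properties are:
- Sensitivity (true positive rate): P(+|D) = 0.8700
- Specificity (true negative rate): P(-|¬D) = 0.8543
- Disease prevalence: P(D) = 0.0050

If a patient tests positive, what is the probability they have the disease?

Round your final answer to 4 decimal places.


Let D = has disease, + = positive test

Given:
- P(D) = 0.0050 (prevalence)
- P(+|D) = 0.8700 (sensitivity)
- P(-|¬D) = 0.8543 (specificity)
- P(+|¬D) = 0.1457 (false positive rate = 1 - specificity)

Step 1: Find P(+)
P(+) = P(+|D)P(D) + P(+|¬D)P(¬D)
     = 0.8700 × 0.0050 + 0.1457 × 0.9950
     = 0.00435000 + 0.14497150
     = 0.14932150

Step 2: Apply Bayes' theorem for P(D|+)
P(D|+) = P(+|D)P(D) / P(+)
       = 0.00435000 / 0.14932150
       = 0.0291


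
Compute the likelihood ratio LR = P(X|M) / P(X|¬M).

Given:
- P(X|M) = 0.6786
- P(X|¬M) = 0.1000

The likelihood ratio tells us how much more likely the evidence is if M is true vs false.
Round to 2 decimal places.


Likelihood Ratio (LR) = P(X|M) / P(X|¬M)

LR = 0.6786 / 0.1000
   = 6.79

The evidence is 6.79 times more likely if M is true than if M is false.
Because LR exceeds 1, X is evidence for M.


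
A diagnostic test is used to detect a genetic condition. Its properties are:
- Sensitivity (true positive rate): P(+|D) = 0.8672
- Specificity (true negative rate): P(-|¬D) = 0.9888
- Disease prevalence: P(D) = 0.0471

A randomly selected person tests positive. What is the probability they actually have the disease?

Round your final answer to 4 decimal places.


Let D = has disease, + = positive test

Given:
- P(D) = 0.0471 (prevalence)
- P(+|D) = 0.8672 (sensitivity)
- P(-|¬D) = 0.9888 (specificity)
- P(+|¬D) = 0.0112 (false positive rate = 1 - specificity)

Step 1: Find P(+)
P(+) = P(+|D)P(D) + P(+|¬D)P(¬D)
     = 0.8672 × 0.0471 + 0.0112 × 0.9529
     = 0.04084512 + 0.01067248
     = 0.05151760

Step 2: Apply Bayes' theorem for P(D|+)
P(D|+) = P(+|D)P(D) / P(+)
       = 0.04084512 / 0.05151760
       = 0.7928


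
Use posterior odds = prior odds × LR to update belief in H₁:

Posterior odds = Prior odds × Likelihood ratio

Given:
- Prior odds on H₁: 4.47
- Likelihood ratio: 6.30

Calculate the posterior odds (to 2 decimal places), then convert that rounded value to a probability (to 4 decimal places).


Step 1: Calculate posterior odds
Posterior odds = Prior odds × LR
               = 4.47 × 6.30
               = 28.16

Step 2: Convert to probability
P(H₁|E) = Posterior odds / (1 + Posterior odds)
       = 28.16 / (1 + 28.16)
       = 28.16 / 29.16
       = 0.9657

The evidence increased P(H₁) from 0.8172 to 0.9657.


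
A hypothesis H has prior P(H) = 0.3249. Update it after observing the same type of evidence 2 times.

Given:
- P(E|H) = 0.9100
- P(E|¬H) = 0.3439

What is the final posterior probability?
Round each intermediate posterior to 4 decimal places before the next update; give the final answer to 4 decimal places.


Sequential Bayesian updating:

Initial prior: P(H) = 0.3249

Update 1:
  P(E) = 0.9100 × 0.3249 + 0.3439 × 0.6751 = 0.29565900 + 0.23216689 = 0.52782589
  P(H|E) = 0.29565900 / 0.52782589 = 0.5601

Update 2:
  P(E) = 0.9100 × 0.5601 + 0.3439 × 0.4399 = 0.50969100 + 0.15128161 = 0.66097261
  P(H|E) = 0.50969100 / 0.66097261 = 0.7711

Final posterior: 0.7711


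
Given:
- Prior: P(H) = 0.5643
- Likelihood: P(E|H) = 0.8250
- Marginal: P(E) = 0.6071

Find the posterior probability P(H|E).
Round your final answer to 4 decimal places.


Using Bayes' theorem:

P(H|E) = P(E|H) × P(H) / P(E)
       = 0.8250 × 0.5643 / 0.6071
       = 0.46554750 / 0.6071
       = 0.7668

The evidence strengthens our belief in H.
Prior: 0.5643 → Posterior: 0.7668


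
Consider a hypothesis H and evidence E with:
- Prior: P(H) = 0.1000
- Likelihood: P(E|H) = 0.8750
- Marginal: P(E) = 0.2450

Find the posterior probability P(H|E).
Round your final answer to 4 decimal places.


Using Bayes' theorem:

P(H|E) = P(E|H) × P(H) / P(E)
       = 0.8750 × 0.1000 / 0.2450
       = 0.08750000 / 0.2450
       = 0.3571

The evidence strengthens our belief in H.
Prior: 0.1000 → Posterior: 0.3571


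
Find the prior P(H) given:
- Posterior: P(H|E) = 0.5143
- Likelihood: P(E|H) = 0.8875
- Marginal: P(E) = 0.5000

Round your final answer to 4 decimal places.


From Bayes' theorem: P(H|E) = P(E|H) × P(H) / P(E)

Rearranging for P(H):
P(H) = P(H|E) × P(E) / P(E|H)
     = 0.5143 × 0.5000 / 0.8875
     = 0.25715000 / 0.8875
     = 0.2897


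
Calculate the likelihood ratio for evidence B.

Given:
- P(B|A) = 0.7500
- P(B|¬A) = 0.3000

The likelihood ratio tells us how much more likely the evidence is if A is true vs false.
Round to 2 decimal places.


Likelihood Ratio (LR) = P(B|A) / P(B|¬A)

LR = 0.7500 / 0.3000
   = 2.50

The evidence is 2.50 times more likely if A is true than if A is false.
Because LR exceeds 1, B is evidence for A.


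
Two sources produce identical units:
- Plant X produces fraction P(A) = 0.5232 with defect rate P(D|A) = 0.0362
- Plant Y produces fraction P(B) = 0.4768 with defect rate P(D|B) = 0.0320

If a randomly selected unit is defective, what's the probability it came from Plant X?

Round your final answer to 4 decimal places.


Let A = from Plant X, D = defective

Given:
- P(A) = 0.5232, P(B) = 0.4768
- P(D|A) = 0.0362, P(D|B) = 0.0320

Step 1: Find P(D)
P(D) = P(D|A)P(A) + P(D|B)P(B)
     = 0.0362 × 0.5232 + 0.0320 × 0.4768
     = 0.01893984 + 0.01525760
     = 0.03419744

Step 2: Apply Bayes' theorem
P(A|D) = P(D|A)P(A) / P(D)
       = 0.01893984 / 0.03419744
       = 0.5538


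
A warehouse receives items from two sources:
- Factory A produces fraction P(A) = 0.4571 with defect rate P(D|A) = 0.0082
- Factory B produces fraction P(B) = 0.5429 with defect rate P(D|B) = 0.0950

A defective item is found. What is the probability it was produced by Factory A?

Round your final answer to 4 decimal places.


Let A = from Factory A, D = defective

Given:
- P(A) = 0.4571, P(B) = 0.5429
- P(D|A) = 0.0082, P(D|B) = 0.0950

Step 1: Find P(D)
P(D) = P(D|A)P(A) + P(D|B)P(B)
     = 0.0082 × 0.4571 + 0.0950 × 0.5429
     = 0.00374822 + 0.05157550
     = 0.05532372

Step 2: Apply Bayes' theorem
P(A|D) = P(D|A)P(A) / P(D)
       = 0.00374822 / 0.05532372
       = 0.0678


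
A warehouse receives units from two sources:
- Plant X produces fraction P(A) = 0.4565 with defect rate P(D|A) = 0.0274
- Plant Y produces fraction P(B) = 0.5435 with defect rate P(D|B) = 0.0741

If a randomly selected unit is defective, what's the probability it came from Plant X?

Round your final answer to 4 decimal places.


Let A = from Plant X, D = defective

Given:
- P(A) = 0.4565, P(B) = 0.5435
- P(D|A) = 0.0274, P(D|B) = 0.0741

Step 1: Find P(D)
P(D) = P(D|A)P(A) + P(D|B)P(B)
     = 0.0274 × 0.4565 + 0.0741 × 0.5435
     = 0.01250810 + 0.04027335
     = 0.05278145

Step 2: Apply Bayes' theorem
P(A|D) = P(D|A)P(A) / P(D)
       = 0.01250810 / 0.05278145
       = 0.2370


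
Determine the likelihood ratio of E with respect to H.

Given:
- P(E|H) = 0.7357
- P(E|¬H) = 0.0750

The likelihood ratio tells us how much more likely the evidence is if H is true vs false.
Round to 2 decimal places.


Likelihood Ratio (LR) = P(E|H) / P(E|¬H)

LR = 0.7357 / 0.0750
   = 9.81

The evidence is 9.81 times more likely if H is true than if H is false.
Since LR > 1, the evidence supports H over ¬H.


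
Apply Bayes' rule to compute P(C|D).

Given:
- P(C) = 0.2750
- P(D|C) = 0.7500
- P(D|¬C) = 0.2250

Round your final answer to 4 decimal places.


Bayes' theorem: P(C|D) = P(D|C) × P(C) / P(D)

Step 1: Calculate P(D) using law of total probability
P(D) = P(D|C)P(C) + P(D|¬C)P(¬C)
     = 0.7500 × 0.2750 + 0.2250 × 0.7250
     = 0.20625000 + 0.16312500
     = 0.36937500

Step 2: Apply Bayes' theorem
P(C|D) = P(D|C) × P(C) / P(D)
       = 0.20625000 / 0.36937500
       = 0.5584


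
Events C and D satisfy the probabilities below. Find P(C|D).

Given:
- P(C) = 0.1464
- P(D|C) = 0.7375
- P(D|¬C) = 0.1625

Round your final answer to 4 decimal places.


Bayes' theorem: P(C|D) = P(D|C) × P(C) / P(D)

Step 1: Calculate P(D) using law of total probability
P(D) = P(D|C)P(C) + P(D|¬C)P(¬C)
     = 0.7375 × 0.1464 + 0.1625 × 0.8536
     = 0.10797000 + 0.13871000
     = 0.24668000

Step 2: Apply Bayes' theorem
P(C|D) = P(D|C) × P(C) / P(D)
       = 0.10797000 / 0.24668000
       = 0.4377


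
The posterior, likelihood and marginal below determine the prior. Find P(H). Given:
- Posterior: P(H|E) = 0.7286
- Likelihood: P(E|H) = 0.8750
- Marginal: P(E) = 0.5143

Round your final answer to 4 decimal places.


From Bayes' theorem: P(H|E) = P(E|H) × P(H) / P(E)

Rearranging for P(H):
P(H) = P(H|E) × P(E) / P(E|H)
     = 0.7286 × 0.5143 / 0.8750
     = 0.37471898 / 0.8750
     = 0.4283


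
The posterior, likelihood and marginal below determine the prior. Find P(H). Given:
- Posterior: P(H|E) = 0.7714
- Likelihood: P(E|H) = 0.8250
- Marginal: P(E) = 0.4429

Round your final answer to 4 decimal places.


From Bayes' theorem: P(H|E) = P(E|H) × P(H) / P(E)

Rearranging for P(H):
P(H) = P(H|E) × P(E) / P(E|H)
     = 0.7714 × 0.4429 / 0.8250
     = 0.34165306 / 0.8250
     = 0.4141


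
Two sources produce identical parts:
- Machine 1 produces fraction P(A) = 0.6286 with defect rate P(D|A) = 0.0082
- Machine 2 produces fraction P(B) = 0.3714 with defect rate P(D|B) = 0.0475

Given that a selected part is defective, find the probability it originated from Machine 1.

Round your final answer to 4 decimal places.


Let A = from Machine 1, D = defective

Given:
- P(A) = 0.6286, P(B) = 0.3714
- P(D|A) = 0.0082, P(D|B) = 0.0475

Step 1: Find P(D)
P(D) = P(D|A)P(A) + P(D|B)P(B)
     = 0.0082 × 0.6286 + 0.0475 × 0.3714
     = 0.00515452 + 0.01764150
     = 0.02279602

Step 2: Apply Bayes' theorem
P(A|D) = P(D|A)P(A) / P(D)
       = 0.00515452 / 0.02279602
       = 0.2261


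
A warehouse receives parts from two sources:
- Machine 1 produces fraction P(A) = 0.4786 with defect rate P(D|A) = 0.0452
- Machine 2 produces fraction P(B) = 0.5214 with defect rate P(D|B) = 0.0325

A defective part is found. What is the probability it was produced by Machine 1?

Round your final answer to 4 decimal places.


Let A = from Machine 1, D = defective

Given:
- P(A) = 0.4786, P(B) = 0.5214
- P(D|A) = 0.0452, P(D|B) = 0.0325

Step 1: Find P(D)
P(D) = P(D|A)P(A) + P(D|B)P(B)
     = 0.0452 × 0.4786 + 0.0325 × 0.5214
     = 0.02163272 + 0.01694550
     = 0.03857822

Step 2: Apply Bayes' theorem
P(A|D) = P(D|A)P(A) / P(D)
       = 0.02163272 / 0.03857822
       = 0.5607


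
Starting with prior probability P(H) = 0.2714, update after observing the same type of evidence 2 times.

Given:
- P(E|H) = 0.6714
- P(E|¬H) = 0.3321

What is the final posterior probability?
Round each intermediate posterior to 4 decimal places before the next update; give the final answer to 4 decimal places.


Sequential Bayesian updating:

Initial prior: P(H) = 0.2714

Update 1:
  P(E) = 0.6714 × 0.2714 + 0.3321 × 0.7286 = 0.18221796 + 0.24196806 = 0.42418602
  P(H|E) = 0.18221796 / 0.42418602 = 0.4296

Update 2:
  P(E) = 0.6714 × 0.4296 + 0.3321 × 0.5704 = 0.28843344 + 0.18942984 = 0.47786328
  P(H|E) = 0.28843344 / 0.47786328 = 0.6036

Final posterior: 0.6036


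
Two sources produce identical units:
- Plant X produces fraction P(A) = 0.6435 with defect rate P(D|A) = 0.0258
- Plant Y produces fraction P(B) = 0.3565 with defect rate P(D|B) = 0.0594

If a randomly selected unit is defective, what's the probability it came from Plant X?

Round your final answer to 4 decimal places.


Let A = from Plant X, D = defective

Given:
- P(A) = 0.6435, P(B) = 0.3565
- P(D|A) = 0.0258, P(D|B) = 0.0594

Step 1: Find P(D)
P(D) = P(D|A)P(A) + P(D|B)P(B)
     = 0.0258 × 0.6435 + 0.0594 × 0.3565
     = 0.01660230 + 0.02117610
     = 0.03777840

Step 2: Apply Bayes' theorem
P(A|D) = P(D|A)P(A) / P(D)
       = 0.01660230 / 0.03777840
       = 0.4395


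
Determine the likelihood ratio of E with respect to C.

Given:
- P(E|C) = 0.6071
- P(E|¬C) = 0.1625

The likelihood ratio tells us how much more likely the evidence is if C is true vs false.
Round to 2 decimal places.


Likelihood Ratio (LR) = P(E|C) / P(E|¬C)

LR = 0.6071 / 0.1625
   = 3.74

The evidence is 3.74 times more likely if C is true than if C is false.
Since LR > 1, the evidence supports C over ¬C.


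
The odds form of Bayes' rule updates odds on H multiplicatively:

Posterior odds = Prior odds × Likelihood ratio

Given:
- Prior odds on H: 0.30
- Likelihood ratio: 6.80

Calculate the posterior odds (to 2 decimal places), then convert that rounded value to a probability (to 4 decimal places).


Step 1: Calculate posterior odds
Posterior odds = Prior odds × LR
               = 0.30 × 6.80
               = 2.04

Step 2: Convert to probability
P(H|E) = Posterior odds / (1 + Posterior odds)
       = 2.04 / (1 + 2.04)
       = 2.04 / 3.04
       = 0.6711

The evidence increased P(H) from 0.2308 to 0.6711.


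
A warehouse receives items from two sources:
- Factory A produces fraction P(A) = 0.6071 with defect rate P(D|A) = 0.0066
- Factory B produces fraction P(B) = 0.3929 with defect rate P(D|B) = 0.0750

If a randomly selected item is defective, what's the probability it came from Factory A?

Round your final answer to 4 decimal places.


Let A = from Factory A, D = defective

Given:
- P(A) = 0.6071, P(B) = 0.3929
- P(D|A) = 0.0066, P(D|B) = 0.0750

Step 1: Find P(D)
P(D) = P(D|A)P(A) + P(D|B)P(B)
     = 0.0066 × 0.6071 + 0.0750 × 0.3929
     = 0.00400686 + 0.02946750
     = 0.03347436

Step 2: Apply Bayes' theorem
P(A|D) = P(D|A)P(A) / P(D)
       = 0.00400686 / 0.03347436
       = 0.1197


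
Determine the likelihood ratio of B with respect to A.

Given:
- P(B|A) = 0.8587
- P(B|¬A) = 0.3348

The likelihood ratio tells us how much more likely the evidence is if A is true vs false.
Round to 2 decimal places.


Likelihood Ratio (LR) = P(B|A) / P(B|¬A)

LR = 0.8587 / 0.3348
   = 2.56

The evidence is 2.56 times more likely if A is true than if A is false.
Because LR exceeds 1, B is evidence for A.


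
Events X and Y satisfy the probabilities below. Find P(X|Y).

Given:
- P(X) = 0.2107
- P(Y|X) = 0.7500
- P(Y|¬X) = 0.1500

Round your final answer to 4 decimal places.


Bayes' theorem: P(X|Y) = P(Y|X) × P(X) / P(Y)

Step 1: Calculate P(Y) using law of total probability
P(Y) = P(Y|X)P(X) + P(Y|¬X)P(¬X)
     = 0.7500 × 0.2107 + 0.1500 × 0.7893
     = 0.15802500 + 0.11839500
     = 0.27642000

Step 2: Apply Bayes' theorem
P(X|Y) = P(Y|X) × P(X) / P(Y)
       = 0.15802500 / 0.27642000
       = 0.5717


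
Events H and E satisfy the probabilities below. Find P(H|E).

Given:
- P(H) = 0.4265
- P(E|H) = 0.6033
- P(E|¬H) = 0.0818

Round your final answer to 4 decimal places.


Bayes' theorem: P(H|E) = P(E|H) × P(H) / P(E)

Step 1: Calculate P(E) using law of total probability
P(E) = P(E|H)P(H) + P(E|¬H)P(¬H)
     = 0.6033 × 0.4265 + 0.0818 × 0.5735
     = 0.25730745 + 0.04691230
     = 0.30421975

Step 2: Apply Bayes' theorem
P(H|E) = P(E|H) × P(H) / P(E)
       = 0.25730745 / 0.30421975
       = 0.8458


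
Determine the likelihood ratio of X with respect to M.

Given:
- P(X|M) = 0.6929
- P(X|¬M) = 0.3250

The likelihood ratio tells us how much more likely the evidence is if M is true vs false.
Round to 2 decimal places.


Likelihood Ratio (LR) = P(X|M) / P(X|¬M)

LR = 0.6929 / 0.3250
   = 2.13

The evidence is 2.13 times more likely if M is true than if M is false.
Because LR exceeds 1, X is evidence for M.
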